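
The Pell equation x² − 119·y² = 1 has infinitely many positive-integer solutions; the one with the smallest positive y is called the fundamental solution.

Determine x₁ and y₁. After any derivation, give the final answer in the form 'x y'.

120 11

√119 → a₀=10, period (1,9,1,20); ℓ=4 even so k=3
i=0: a=10 ⇒ p=10, q=1
…
i=2: a=9 ⇒ p=109, q=10
i=3: a=1 ⇒ p=120, q=11
fundamental: x₁=120, y₁=11  (since 14400 − 119·121 = 1)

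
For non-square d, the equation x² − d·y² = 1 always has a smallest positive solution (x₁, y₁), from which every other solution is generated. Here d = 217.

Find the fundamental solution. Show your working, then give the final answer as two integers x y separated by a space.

d=217: √d = [14; 1,2,1,2,1,…,2,1,28] (ℓ=16, even), read p_15/q_15
k=0  a_k=14  p_k/q_k = 14/1
…
k=2  a_k=2  p_k/q_k = 44/3
k=3  a_k=1  p_k/q_k = 59/4
k=4  a_k=2  p_k/q_k = 162/11
k=5  a_k=1  p_k/q_k = 221/15
k=6  a_k=1  p_k/q_k = 383/26
…
k=8  a_k=4  p_k/q_k = 15055/1022
k=9  a_k=9  p_k/q_k = 139163/9447
k=10  a_k=1  p_k/q_k = 154218/10469
k=11  a_k=1  p_k/q_k = 293381/19916
k=12  a_k=2  p_k/q_k = 740980/50301
…
k=14  a_k=2  p_k/q_k = 2809702/190735
k=15  a_k=1  p_k/q_k = 3844063/260952
fundamental: x₁=3844063, y₁=260952  (since 14776820347969 − 217·68095946304 = 1)

3844063 260952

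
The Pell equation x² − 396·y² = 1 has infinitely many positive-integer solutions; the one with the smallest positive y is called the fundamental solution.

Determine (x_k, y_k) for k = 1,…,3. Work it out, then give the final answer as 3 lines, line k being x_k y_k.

√396 = [19; 1,8,1,38, …], period ℓ=4 (even) → k=3
i=0: a=19 ⇒ p=19, q=1
i=1: a=1 ⇒ p=20, q=1
i=2: a=8 ⇒ p=179, q=9
i=3: a=1 ⇒ p=199, q=10
fundamental: x₁=199, y₁=10  (since 39601 − 396·100 = 1)
n=2: (199,10)∘(199,10) = (199·199+396·10·10, 199·10+10·199) = (79201,3980)
n=3: (79201,3980)∘(199,10) = (199·79201+396·10·3980, 199·3980+10·79201) = (31521799,1584030)

199 10
79201 3980
31521799 1584030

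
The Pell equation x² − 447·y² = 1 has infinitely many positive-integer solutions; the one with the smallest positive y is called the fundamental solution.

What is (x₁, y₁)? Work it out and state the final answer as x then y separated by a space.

148 7

d=447: √d = [21; 7,42] (ℓ=2, even), read p_1/q_1
a_0=21:  p_0=21·1+0=21,  q_0=21·0+1=1
a_1=7:  p_1=7·21+1=148,  q_1=7·1+0=7
fundamental: x₁=148, y₁=7  (since 21904 − 447·49 = 1)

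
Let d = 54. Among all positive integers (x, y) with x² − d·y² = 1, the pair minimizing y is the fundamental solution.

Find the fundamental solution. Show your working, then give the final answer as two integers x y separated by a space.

485 66

√54 → a₀=7, period (2,1,6,1,2,14); ℓ=6 even so k=5
a_0=7:  p_0=7·1+0=7,  q_0=7·0+1=1
…
a_4=1:  p_4=1·147+22=169,  q_4=1·20+3=23
a_5=2:  p_5=2·169+147=485,  q_5=2·23+20=66
→ (485, 66).  Check: 485²=235225, 54·66²=235224, difference 1.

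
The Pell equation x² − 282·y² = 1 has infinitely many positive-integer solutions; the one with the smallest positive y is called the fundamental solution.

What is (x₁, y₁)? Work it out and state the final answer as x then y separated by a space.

√282 = [16; 1,3,1,4,1,3,1,32, …], period ℓ=8 (even) → k=7
k=0  a_k=16  p_k/q_k = 16/1
…
k=2  a_k=3  p_k/q_k = 67/4
k=3  a_k=1  p_k/q_k = 84/5
…
k=5  a_k=1  p_k/q_k = 487/29
k=6  a_k=3  p_k/q_k = 1864/111
k=7  a_k=1  p_k/q_k = 2351/140
→ (2351, 140).  Check: 2351²=5527201, 282·140²=5527200, difference 1.

2351 140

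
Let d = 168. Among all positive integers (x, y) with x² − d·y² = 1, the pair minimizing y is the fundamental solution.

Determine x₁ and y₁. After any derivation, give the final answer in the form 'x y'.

d=168: √d = [12; 1,24] (ℓ=2, even), read p_1/q_1
step 0: (12, 1)  from 12·(1,0) + (0,1)
step 1: (13, 1)  from 1·(12,1) + (1,0)
(x₁, y₁) = (13, 1);  13² − 168·1² = 1 ✓

13 1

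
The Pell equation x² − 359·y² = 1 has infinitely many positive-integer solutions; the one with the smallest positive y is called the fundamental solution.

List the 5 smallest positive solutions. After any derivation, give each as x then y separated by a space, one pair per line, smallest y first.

√359 → a₀=18, period (1,17,1,36); ℓ=4 even so k=3
i=0: a=18 ⇒ p=18, q=1
…
i=2: a=17 ⇒ p=341, q=18
i=3: a=1 ⇒ p=360, q=19
(x₁, y₁) = (360, 19);  360² − 359·19² = 1 ✓
(x_2, y_2) = (360·360 + 359·19·19, 360·19 + 19·360) = (259199, 13680)
(x_3, y_3) = (360·259199 + 359·19·13680, 360·13680 + 19·259199) = (186622920, 9849581)
(x_4, y_4) = (360·186622920 + 359·19·9849581, 360·9849581 + 19·186622920) = (134368243201, 7091684640)
(x_5, y_5) = (360·134368243201 + 359·19·7091684640, 360·7091684640 + 19·134368243201) = (96744948481800, 5106003091219)

360 19
259199 13680
186622920 9849581
134368243201 7091684640
96744948481800 5106003091219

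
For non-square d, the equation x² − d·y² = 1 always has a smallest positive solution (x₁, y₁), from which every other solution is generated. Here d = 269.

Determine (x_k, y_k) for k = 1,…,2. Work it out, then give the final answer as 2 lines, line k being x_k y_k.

13449 820
361751201 22056360

[16; 2,2,32] for √269; ℓ=3 ⇒ convergent index 5
i=0: a=16 ⇒ p=16, q=1
…
i=3: a=32 ⇒ p=2657, q=162
i=4: a=2 ⇒ p=5396, q=329
i=5: a=2 ⇒ p=13449, q=820
→ (13449, 820).  Check: 13449²=180875601, 269·820²=180875600, difference 1.
k=2:  x_2 = 13449·13449+269·820·820 = 361751201,  y_2 = 13449·820+820·13449 = 22056360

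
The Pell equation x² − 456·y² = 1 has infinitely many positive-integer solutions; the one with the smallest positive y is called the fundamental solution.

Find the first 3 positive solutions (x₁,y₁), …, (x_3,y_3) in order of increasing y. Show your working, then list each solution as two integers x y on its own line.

d=456: √d = [21; 2,1,4,1,2,42] (ℓ=6, even), read p_5/q_5
i=0: a=21 ⇒ p=21, q=1
…
i=4: a=1 ⇒ p=363, q=17
i=5: a=2 ⇒ p=1025, q=48
(x₁, y₁) = (1025, 48);  1025² − 456·48² = 1 ✓
n=2: (1025,48)∘(1025,48) = (1025·1025+456·48·48, 1025·48+48·1025) = (2101249,98400)
n=3: (2101249,98400)∘(1025,48) = (1025·2101249+456·48·98400, 1025·98400+48·2101249) = (4307559425,201719952)

1025 48
2101249 98400
4307559425 201719952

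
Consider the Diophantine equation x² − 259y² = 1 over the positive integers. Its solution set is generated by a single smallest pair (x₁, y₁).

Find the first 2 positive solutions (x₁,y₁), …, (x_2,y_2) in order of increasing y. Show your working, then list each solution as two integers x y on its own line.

[16; 10,1,2,3,4,3,2,1,10,32] for √259; ℓ=10 ⇒ convergent index 9
i=0: a=16 ⇒ p=16, q=1
…
i=2: a=1 ⇒ p=177, q=11
…
i=8: a=1 ⇒ p=79196, q=4921
i=9: a=10 ⇒ p=847225, q=52644
(x₁, y₁) = (847225, 52644);  847225² − 259·52644² = 1 ✓
(x_2, y_2) = (847225·847225 + 259·52644·52644, 847225·52644 + 52644·847225) = (1435580401249, 89202625800)

847225 52644
1435580401249 89202625800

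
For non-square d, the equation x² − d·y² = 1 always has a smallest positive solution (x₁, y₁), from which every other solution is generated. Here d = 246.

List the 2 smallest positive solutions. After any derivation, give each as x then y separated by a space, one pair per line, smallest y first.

88805 5662
15772656049 1005627820

√246 → a₀=15, period (1,2,5,1,14,1,5,2,1,30); ℓ=10 even so k=9
a_0=15:  p_0=15·1+0=15,  q_0=15·0+1=1
…
a_2=2:  p_2=2·16+15=47,  q_2=2·1+1=3
…
a_6=1:  p_6=1·4423+298=4721,  q_6=1·282+19=301
…
a_8=2:  p_8=2·28028+4721=60777,  q_8=2·1787+301=3875
a_9=1:  p_9=1·60777+28028=88805,  q_9=1·3875+1787=5662
fundamental: x₁=88805, y₁=5662  (since 7886328025 − 246·32058244 = 1)
n=2: (88805,5662)∘(88805,5662) = (88805·88805+246·5662·5662, 88805·5662+5662·88805) = (15772656049,1005627820)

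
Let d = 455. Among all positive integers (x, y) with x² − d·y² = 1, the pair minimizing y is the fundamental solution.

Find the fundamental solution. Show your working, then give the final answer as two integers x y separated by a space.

[21; 3,42] for √455; ℓ=2 ⇒ convergent index 1
a_0=21:  p_0=21·1+0=21,  q_0=21·0+1=1
a_1=3:  p_1=3·21+1=64,  q_1=3·1+0=3
→ (64, 3).  Check: 64²=4096, 455·3²=4095, difference 1.

64 3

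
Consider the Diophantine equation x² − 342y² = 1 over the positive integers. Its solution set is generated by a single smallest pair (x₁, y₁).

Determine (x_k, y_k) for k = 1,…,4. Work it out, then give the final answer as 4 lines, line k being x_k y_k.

√342 → a₀=18, period (2,36); ℓ=2 even so k=1
step 0: (18, 1)  from 18·(1,0) + (0,1)
step 1: (37, 2)  from 2·(18,1) + (1,0)
→ (37, 2).  Check: 37²=1369, 342·2²=1368, difference 1.
(37+2√342)^2 = 2737 + 148√342
(37+2√342)^3 = 202501 + 10950√342
(37+2√342)^4 = 14982337 + 810152√342

37 2
2737 148
202501 10950
14982337 810152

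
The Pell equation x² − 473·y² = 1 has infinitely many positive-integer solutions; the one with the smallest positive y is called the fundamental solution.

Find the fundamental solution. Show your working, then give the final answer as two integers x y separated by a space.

87 4

d=473: √d = [21; 1,2,1,42] (ℓ=4, even), read p_3/q_3
a_0=21:  p_0=21·1+0=21,  q_0=21·0+1=1
…
a_2=2:  p_2=2·22+21=65,  q_2=2·1+1=3
a_3=1:  p_3=1·65+22=87,  q_3=1·3+1=4
fundamental: x₁=87, y₁=4  (since 7569 − 473·16 = 1)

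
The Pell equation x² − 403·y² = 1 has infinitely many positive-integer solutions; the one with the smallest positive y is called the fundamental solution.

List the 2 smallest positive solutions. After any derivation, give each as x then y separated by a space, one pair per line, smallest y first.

669878 33369
897473069767 44706317964

√403 = [20; 13,2,1,3,1,3,1,2,13,40, …], period ℓ=10 (even) → k=9
i=0: a=20 ⇒ p=20, q=1
i=1: a=13 ⇒ p=261, q=13
…
i=4: a=3 ⇒ p=2951, q=147
…
i=8: a=2 ⇒ p=50147, q=2498
i=9: a=13 ⇒ p=669878, q=33369
→ (669878, 33369).  Check: 669878²=448736534884, 403·33369²=448736534883, difference 1.
n=2: (669878,33369)∘(669878,33369) = (669878·669878+403·33369·33369, 669878·33369+33369·669878) = (897473069767,44706317964)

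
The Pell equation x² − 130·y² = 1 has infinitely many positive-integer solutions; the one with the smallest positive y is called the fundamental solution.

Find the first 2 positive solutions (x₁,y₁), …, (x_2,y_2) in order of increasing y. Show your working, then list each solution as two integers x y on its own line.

6499 570
84474001 7408860

√130 → a₀=11, period (2,2,22); ℓ=3 odd so k=5
a_0=11:  p_0=11·1+0=11,  q_0=11·0+1=1
a_1=2:  p_1=2·11+1=23,  q_1=2·1+0=2
a_2=2:  p_2=2·23+11=57,  q_2=2·2+1=5
…
a_4=2:  p_4=2·1277+57=2611,  q_4=2·112+5=229
a_5=2:  p_5=2·2611+1277=6499,  q_5=2·229+112=570
fundamental: x₁=6499, y₁=570  (since 42237001 − 130·324900 = 1)
(6499+570√130)^2 = 84474001 + 7408860√130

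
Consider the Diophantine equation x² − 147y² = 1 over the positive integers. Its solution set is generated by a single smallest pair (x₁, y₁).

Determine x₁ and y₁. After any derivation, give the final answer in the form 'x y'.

√147 → a₀=12, period (8,24); ℓ=2 even so k=1
k=0  a_k=12  p_k/q_k = 12/1
k=1  a_k=8  p_k/q_k = 97/8
fundamental: x₁=97, y₁=8  (since 9409 − 147·64 = 1)

97 8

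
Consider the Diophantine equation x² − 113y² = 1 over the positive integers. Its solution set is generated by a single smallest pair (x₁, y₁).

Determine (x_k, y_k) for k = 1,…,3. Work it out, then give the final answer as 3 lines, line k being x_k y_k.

1204353 113296
2900932297217 272896754976
6987493029899166849 657328051091107760

√113 → a₀=10, period (1,1,1,2,2,1,1,1,20); ℓ=9 odd so k=17
k=0  a_k=10  p_k/q_k = 10/1
…
k=5  a_k=2  p_k/q_k = 202/19
k=6  a_k=1  p_k/q_k = 287/27
k=7  a_k=1  p_k/q_k = 489/46
k=8  a_k=1  p_k/q_k = 776/73
…
k=12  a_k=1  p_k/q_k = 49579/4664
…
k=16  a_k=1  p_k/q_k = 758918/71393
k=17  a_k=1  p_k/q_k = 1204353/113296
(x₁, y₁) = (1204353, 113296);  1204353² − 113·113296² = 1 ✓
n=2: (1204353,113296)∘(1204353,113296) = (1204353·1204353+113·113296·113296, 1204353·113296+113296·1204353) = (2900932297217,272896754976)
n=3: (2900932297217,272896754976)∘(1204353,113296) = (1204353·2900932297217+113·113296·272896754976, 1204353·272896754976+113296·2900932297217) = (6987493029899166849,657328051091107760)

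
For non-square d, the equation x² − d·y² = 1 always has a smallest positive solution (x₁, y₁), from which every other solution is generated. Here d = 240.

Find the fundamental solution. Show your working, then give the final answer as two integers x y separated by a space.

31 2

d=240: √d = [15; 2,30] (ℓ=2, even), read p_1/q_1
k=0  a_k=15  p_k/q_k = 15/1
k=1  a_k=2  p_k/q_k = 31/2
(x₁, y₁) = (31, 2);  31² − 240·2² = 1 ✓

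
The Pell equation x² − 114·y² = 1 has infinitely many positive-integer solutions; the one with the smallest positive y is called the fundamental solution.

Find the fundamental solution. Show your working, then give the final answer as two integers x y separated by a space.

√114 = [10; 1,2,10,2,1,20, …], period ℓ=6 (even) → k=5
a_0=10:  p_0=10·1+0=10,  q_0=10·0+1=1
a_1=1:  p_1=1·10+1=11,  q_1=1·1+0=1
…
a_3=10:  p_3=10·32+11=331,  q_3=10·3+1=31
a_4=2:  p_4=2·331+32=694,  q_4=2·31+3=65
a_5=1:  p_5=1·694+331=1025,  q_5=1·65+31=96
fundamental: x₁=1025, y₁=96  (since 1050625 − 114·9216 = 1)

1025 96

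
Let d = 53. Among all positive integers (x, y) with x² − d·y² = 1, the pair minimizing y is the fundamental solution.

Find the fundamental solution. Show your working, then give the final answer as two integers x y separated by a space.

66249 9100

[7; 3,1,1,3,14] for √53; ℓ=5 ⇒ convergent index 9
i=0: a=7 ⇒ p=7, q=1
i=1: a=3 ⇒ p=22, q=3
i=2: a=1 ⇒ p=29, q=4
i=3: a=1 ⇒ p=51, q=7
i=4: a=3 ⇒ p=182, q=25
i=5: a=14 ⇒ p=2599, q=357
i=6: a=3 ⇒ p=7979, q=1096
i=7: a=1 ⇒ p=10578, q=1453
i=8: a=1 ⇒ p=18557, q=2549
i=9: a=3 ⇒ p=66249, q=9100
→ (66249, 9100).  Check: 66249²=4388930001, 53·9100²=4388930000, difference 1.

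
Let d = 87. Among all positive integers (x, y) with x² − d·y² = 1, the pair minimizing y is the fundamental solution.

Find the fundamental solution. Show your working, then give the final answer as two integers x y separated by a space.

28 3

[9; 3,18] for √87; ℓ=2 ⇒ convergent index 1
a_0=9:  p_0=9·1+0=9,  q_0=9·0+1=1
a_1=3:  p_1=3·9+1=28,  q_1=3·1+0=3
fundamental: x₁=28, y₁=3  (since 784 − 87·9 = 1)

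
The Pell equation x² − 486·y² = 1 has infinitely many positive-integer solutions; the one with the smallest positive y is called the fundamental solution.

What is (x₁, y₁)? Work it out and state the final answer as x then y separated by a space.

[22; 22,44] for √486; ℓ=2 ⇒ convergent index 1
a_0=22:  p_0=22·1+0=22,  q_0=22·0+1=1
a_1=22:  p_1=22·22+1=485,  q_1=22·1+0=22
fundamental: x₁=485, y₁=22  (since 235225 − 486·484 = 1)

485 22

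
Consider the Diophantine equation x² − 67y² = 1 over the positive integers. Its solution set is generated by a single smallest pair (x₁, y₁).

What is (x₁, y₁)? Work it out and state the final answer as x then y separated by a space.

√67 → a₀=8, period (5,2,1,1,7,1,1,2,5,16); ℓ=10 even so k=9
a_0=8:  p_0=8·1+0=8,  q_0=8·0+1=1
a_1=5:  p_1=5·8+1=41,  q_1=5·1+0=5
…
a_3=1:  p_3=1·90+41=131,  q_3=1·11+5=16
…
a_5=7:  p_5=7·221+131=1678,  q_5=7·27+16=205
…
a_8=2:  p_8=2·3577+1899=9053,  q_8=2·437+232=1106
a_9=5:  p_9=5·9053+3577=48842,  q_9=5·1106+437=5967
(x₁, y₁) = (48842, 5967);  48842² − 67·5967² = 1 ✓

48842 5967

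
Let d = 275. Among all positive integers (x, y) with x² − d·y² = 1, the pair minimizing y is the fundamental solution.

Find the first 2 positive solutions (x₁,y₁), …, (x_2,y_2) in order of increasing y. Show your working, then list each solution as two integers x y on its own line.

[16; 1,1,2,1,1,32] for √275; ℓ=6 ⇒ convergent index 5
k=0  a_k=16  p_k/q_k = 16/1
…
k=4  a_k=1  p_k/q_k = 116/7
k=5  a_k=1  p_k/q_k = 199/12
fundamental: x₁=199, y₁=12  (since 39601 − 275·144 = 1)
(x_2, y_2) = (199·199 + 275·12·12, 199·12 + 12·199) = (79201, 4776)

199 12
79201 4776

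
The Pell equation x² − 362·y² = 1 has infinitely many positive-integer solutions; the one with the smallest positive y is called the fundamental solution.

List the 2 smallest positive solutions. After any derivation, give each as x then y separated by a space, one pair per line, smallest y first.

√362 = [19; 38, …], period ℓ=1 (odd) → k=1
i=0: a=19 ⇒ p=19, q=1
i=1: a=38 ⇒ p=723, q=38
fundamental: x₁=723, y₁=38  (since 522729 − 362·1444 = 1)
n=2: (723,38)∘(723,38) = (723·723+362·38·38, 723·38+38·723) = (1045457,54948)

723 38
1045457 54948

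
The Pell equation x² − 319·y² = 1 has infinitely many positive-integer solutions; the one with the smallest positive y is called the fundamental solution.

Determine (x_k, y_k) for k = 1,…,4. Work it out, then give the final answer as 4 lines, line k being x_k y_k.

√319 = [17; 1,6,5,1,4,…,6,1,34, …], period ℓ=14 (even) → k=13
i=0: a=17 ⇒ p=17, q=1
…
i=3: a=5 ⇒ p=643, q=36
i=4: a=1 ⇒ p=768, q=43
…
i=6: a=3 ⇒ p=11913, q=667
i=7: a=1 ⇒ p=15628, q=875
…
i=9: a=4 ⇒ p=250816, q=14043
…
i=11: a=5 ⇒ p=1798881, q=100718
i=12: a=6 ⇒ p=11102899, q=621643
i=13: a=1 ⇒ p=12901780, q=722361
fundamental: x₁=12901780, y₁=722361  (since 166455927168400 − 319·521805414321 = 1)
(12901780+722361√319)^2 = 332911854336799 + 18639485405160√319
(12901780+722361√319)^3 = 8590311008090840302660 + 480965080021169647239√319
(12901780+722361√319)^4 = 221660605515932150288251132801 + 12410611300231033623224965680√319

12901780 722361
332911854336799 18639485405160
8590311008090840302660 480965080021169647239
221660605515932150288251132801 12410611300231033623224965680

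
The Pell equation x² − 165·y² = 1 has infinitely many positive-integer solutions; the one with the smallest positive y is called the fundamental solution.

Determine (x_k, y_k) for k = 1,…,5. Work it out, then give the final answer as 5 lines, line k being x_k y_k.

√165 = [12; 1,5,2,5,1,24, …], period ℓ=6 (even) → k=5
i=0: a=12 ⇒ p=12, q=1
i=1: a=1 ⇒ p=13, q=1
i=2: a=5 ⇒ p=77, q=6
i=3: a=2 ⇒ p=167, q=13
i=4: a=5 ⇒ p=912, q=71
i=5: a=1 ⇒ p=1079, q=84
fundamental: x₁=1079, y₁=84  (since 1164241 − 165·7056 = 1)
k=2:  x_2 = 1079·1079+165·84·84 = 2328481,  y_2 = 1079·84+84·1079 = 181272
k=3:  x_3 = 1079·2328481+165·84·181272 = 5024860919,  y_3 = 1079·181272+84·2328481 = 391184892
k=4:  x_4 = 1079·5024860919+165·84·391184892 = 10843647534721,  y_4 = 1079·391184892+84·5024860919 = 844176815664
k=5:  x_5 = 1079·10843647534721+165·84·844176815664 = 23400586355066999,  y_5 = 1079·844176815664+84·10843647534721 = 1821733177018020

1079 84
2328481 181272
5024860919 391184892
10843647534721 844176815664
23400586355066999 1821733177018020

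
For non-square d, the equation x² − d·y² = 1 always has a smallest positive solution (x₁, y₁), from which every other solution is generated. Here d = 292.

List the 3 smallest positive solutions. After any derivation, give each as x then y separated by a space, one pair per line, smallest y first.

√292 → a₀=17, period (11,2,1,3,8,3,1,2,11,34); ℓ=10 even so k=9
a_0=17:  p_0=17·1+0=17,  q_0=17·0+1=1
…
a_2=2:  p_2=2·188+17=393,  q_2=2·11+1=23
a_3=1:  p_3=1·393+188=581,  q_3=1·23+11=34
a_4=3:  p_4=3·581+393=2136,  q_4=3·34+23=125
a_5=8:  p_5=8·2136+581=17669,  q_5=8·125+34=1034
a_6=3:  p_6=3·17669+2136=55143,  q_6=3·1034+125=3227
a_7=1:  p_7=1·55143+17669=72812,  q_7=1·3227+1034=4261
a_8=2:  p_8=2·72812+55143=200767,  q_8=2·4261+3227=11749
a_9=11:  p_9=11·200767+72812=2281249,  q_9=11·11749+4261=133500
(x₁, y₁) = (2281249, 133500);  2281249² − 292·133500² = 1 ✓
n=2: (2281249,133500)∘(2281249,133500) = (2281249·2281249+292·133500·133500, 2281249·133500+133500·2281249) = (10408194000001,609093483000)
n=3: (10408194000001,609093483000)∘(2281249,133500) = (2281249·10408194000001+292·133500·609093483000, 2281249·609093483000+133500·10408194000001) = (47487364308614281249,2778987798000400500)

2281249 133500
10408194000001 609093483000
47487364308614281249 2778987798000400500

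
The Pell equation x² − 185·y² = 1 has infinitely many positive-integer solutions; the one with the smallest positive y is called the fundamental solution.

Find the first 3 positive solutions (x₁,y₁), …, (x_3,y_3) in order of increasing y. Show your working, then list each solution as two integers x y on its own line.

d=185: √d = [13; 1,1,1,1,26] (ℓ=5, odd), read p_9/q_9
k=0  a_k=13  p_k/q_k = 13/1
…
k=4  a_k=1  p_k/q_k = 68/5
k=5  a_k=26  p_k/q_k = 1809/133
k=6  a_k=1  p_k/q_k = 1877/138
…
k=8  a_k=1  p_k/q_k = 5563/409
k=9  a_k=1  p_k/q_k = 9249/680
fundamental: x₁=9249, y₁=680  (since 85544001 − 185·462400 = 1)
(9249+680√185)^2 = 171088001 + 12578640√185
(9249+680√185)^3 = 3164785833249 + 232679682040√185

9249 680
171088001 12578640
3164785833249 232679682040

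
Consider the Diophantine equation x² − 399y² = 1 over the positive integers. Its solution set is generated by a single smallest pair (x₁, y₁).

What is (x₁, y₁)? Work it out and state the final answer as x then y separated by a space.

20 1

d=399: √d = [19; 1,38] (ℓ=2, even), read p_1/q_1
k=0  a_k=19  p_k/q_k = 19/1
k=1  a_k=1  p_k/q_k = 20/1
(x₁, y₁) = (20, 1);  20² − 399·1² = 1 ✓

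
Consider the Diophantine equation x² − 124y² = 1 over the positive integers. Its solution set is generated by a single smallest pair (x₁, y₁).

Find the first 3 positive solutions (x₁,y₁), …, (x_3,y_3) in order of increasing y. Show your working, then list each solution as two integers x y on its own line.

4620799 414960
42703566796801 3834893506080
394649197502177907199 35440544156001500880

[11; 7,2,1,1,1,…,2,7,22] for √124; ℓ=16 ⇒ convergent index 15
a_0=11:  p_0=11·1+0=11,  q_0=11·0+1=1
a_1=7:  p_1=7·11+1=78,  q_1=7·1+0=7
a_2=2:  p_2=2·78+11=167,  q_2=2·7+1=15
a_3=1:  p_3=1·167+78=245,  q_3=1·15+7=22
a_4=1:  p_4=1·245+167=412,  q_4=1·22+15=37
a_5=1:  p_5=1·412+245=657,  q_5=1·37+22=59
…
a_7=1:  p_7=1·2383+657=3040,  q_7=1·214+59=273
a_8=4:  p_8=4·3040+2383=14543,  q_8=4·273+214=1306
a_9=1:  p_9=1·14543+3040=17583,  q_9=1·1306+273=1579
a_10=3:  p_10=3·17583+14543=67292,  q_10=3·1579+1306=6043
a_11=1:  p_11=1·67292+17583=84875,  q_11=1·6043+1579=7622
a_12=1:  p_12=1·84875+67292=152167,  q_12=1·7622+6043=13665
a_13=1:  p_13=1·152167+84875=237042,  q_13=1·13665+7622=21287
a_14=2:  p_14=2·237042+152167=626251,  q_14=2·21287+13665=56239
a_15=7:  p_15=7·626251+237042=4620799,  q_15=7·56239+21287=414960
fundamental: x₁=4620799, y₁=414960  (since 21351783398401 − 124·172191801600 = 1)
(4620799+414960√124)^2 = 42703566796801 + 3834893506080√124
(4620799+414960√124)^3 = 394649197502177907199 + 35440544156001500880√124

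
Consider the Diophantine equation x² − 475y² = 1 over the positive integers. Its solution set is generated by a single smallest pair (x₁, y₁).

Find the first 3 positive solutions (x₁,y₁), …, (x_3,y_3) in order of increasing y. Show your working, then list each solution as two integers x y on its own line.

57799 2652
6681448801 306565896
772362118440199 35438404443156

√475 = [21; 1,3,1,6,2,6,1,3,1,42, …], period ℓ=10 (even) → k=9
k=0  a_k=21  p_k/q_k = 21/1
…
k=3  a_k=1  p_k/q_k = 109/5
k=4  a_k=6  p_k/q_k = 741/34
k=5  a_k=2  p_k/q_k = 1591/73
k=6  a_k=6  p_k/q_k = 10287/472
k=7  a_k=1  p_k/q_k = 11878/545
k=8  a_k=3  p_k/q_k = 45921/2107
k=9  a_k=1  p_k/q_k = 57799/2652
fundamental: x₁=57799, y₁=2652  (since 3340724401 − 475·7033104 = 1)
n=2: (57799,2652)∘(57799,2652) = (57799·57799+475·2652·2652, 57799·2652+2652·57799) = (6681448801,306565896)
n=3: (6681448801,306565896)∘(57799,2652) = (57799·6681448801+475·2652·306565896, 57799·306565896+2652·6681448801) = (772362118440199,35438404443156)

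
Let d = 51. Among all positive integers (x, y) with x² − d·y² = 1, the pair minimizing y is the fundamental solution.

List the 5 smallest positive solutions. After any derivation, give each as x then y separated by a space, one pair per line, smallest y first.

d=51: √d = [7; 7,14] (ℓ=2, even), read p_1/q_1
step 0: (7, 1)  from 7·(1,0) + (0,1)
step 1: (50, 7)  from 7·(7,1) + (1,0)
(x₁, y₁) = (50, 7);  50² − 51·7² = 1 ✓
(50+7√51)^2 = 4999 + 700√51
(50+7√51)^3 = 499850 + 69993√51
(50+7√51)^4 = 49980001 + 6998600√51
(50+7√51)^5 = 4997500250 + 699790007√51

50 7
4999 700
499850 69993
49980001 6998600
4997500250 699790007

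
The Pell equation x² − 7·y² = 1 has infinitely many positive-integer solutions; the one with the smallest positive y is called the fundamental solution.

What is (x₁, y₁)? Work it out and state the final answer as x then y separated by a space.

d=7: √d = [2; 1,1,1,4] (ℓ=4, even), read p_3/q_3
i=0: a=2 ⇒ p=2, q=1
i=1: a=1 ⇒ p=3, q=1
i=2: a=1 ⇒ p=5, q=2
i=3: a=1 ⇒ p=8, q=3
fundamental: x₁=8, y₁=3  (since 64 − 7·9 = 1)

8 3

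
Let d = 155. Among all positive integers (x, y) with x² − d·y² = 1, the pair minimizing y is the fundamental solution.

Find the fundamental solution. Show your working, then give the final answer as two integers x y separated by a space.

249 20

d=155: √d = [12; 2,4,2,24] (ℓ=4, even), read p_3/q_3
a_0=12:  p_0=12·1+0=12,  q_0=12·0+1=1
…
a_2=4:  p_2=4·25+12=112,  q_2=4·2+1=9
a_3=2:  p_3=2·112+25=249,  q_3=2·9+2=20
→ (249, 20).  Check: 249²=62001, 155·20²=62000, difference 1.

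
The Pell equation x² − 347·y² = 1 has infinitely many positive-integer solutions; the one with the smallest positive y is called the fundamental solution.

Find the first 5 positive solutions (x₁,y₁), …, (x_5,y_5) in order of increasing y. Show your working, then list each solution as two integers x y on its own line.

641602 34443
823306252807 44197395372
1056469876826312026 56714274530897445
1355666371822207590758497 72775983935101527618408
1739596510986687599414840072362 93386433689401306371520721787

d=347: √d = [18; 1,1,1,2,4,…,1,1,36] (ℓ=14, even), read p_13/q_13
step 0: (18, 1)  from 18·(1,0) + (0,1)
…
step 7: (14269, 766)  from 17·(801,43) + (652,35)
…
step 10: (164168, 8813)  from 2·(74549,4002) + (15070,809)
…
step 12: (402885, 21628)  from 1·(238717,12815) + (164168,8813)
step 13: (641602, 34443)  from 1·(402885,21628) + (238717,12815)
(x₁, y₁) = (641602, 34443);  641602² − 347·34443² = 1 ✓
(x_2, y_2) = (641602·641602 + 347·34443·34443, 641602·34443 + 34443·641602) = (823306252807, 44197395372)
(x_3, y_3) = (641602·823306252807 + 347·34443·44197395372, 641602·44197395372 + 34443·823306252807) = (1056469876826312026, 56714274530897445)
(x_4, y_4) = (641602·1056469876826312026 + 347·34443·56714274530897445, 641602·56714274530897445 + 34443·1056469876826312026) = (1355666371822207590758497, 72775983935101527618408)
(x_5, y_5) = (641602·1355666371822207590758497 + 347·34443·72775983935101527618408, 641602·72775983935101527618408 + 34443·1355666371822207590758497) = (1739596510986687599414840072362, 93386433689401306371520721787)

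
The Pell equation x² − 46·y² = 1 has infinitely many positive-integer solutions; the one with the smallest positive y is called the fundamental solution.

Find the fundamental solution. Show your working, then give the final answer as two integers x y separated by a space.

√46 = [6; 1,3,1,1,2,6,2,1,1,3,1,12, …], period ℓ=12 (even) → k=11
i=0: a=6 ⇒ p=6, q=1
i=1: a=1 ⇒ p=7, q=1
i=2: a=3 ⇒ p=27, q=4
…
i=4: a=1 ⇒ p=61, q=9
…
i=6: a=6 ⇒ p=997, q=147
i=7: a=2 ⇒ p=2150, q=317
i=8: a=1 ⇒ p=3147, q=464
i=9: a=1 ⇒ p=5297, q=781
i=10: a=3 ⇒ p=19038, q=2807
i=11: a=1 ⇒ p=24335, q=3588
fundamental: x₁=24335, y₁=3588  (since 592192225 − 46·12873744 = 1)

24335 3588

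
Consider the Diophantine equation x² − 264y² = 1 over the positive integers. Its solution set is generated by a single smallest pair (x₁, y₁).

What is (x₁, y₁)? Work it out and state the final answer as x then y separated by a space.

65 4

√264 = [16; 4,32, …], period ℓ=2 (even) → k=1
a_0=16:  p_0=16·1+0=16,  q_0=16·0+1=1
a_1=4:  p_1=4·16+1=65,  q_1=4·1+0=4
→ (65, 4).  Check: 65²=4225, 264·4²=4224, difference 1.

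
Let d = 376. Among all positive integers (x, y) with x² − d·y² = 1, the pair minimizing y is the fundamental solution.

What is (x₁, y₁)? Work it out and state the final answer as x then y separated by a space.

√376 = [19; 2,1,1,3,1,…,1,2,38, …], period ℓ=16 (even) → k=15
k=0  a_k=19  p_k/q_k = 19/1
k=1  a_k=2  p_k/q_k = 39/2
…
k=3  a_k=1  p_k/q_k = 97/5
k=4  a_k=3  p_k/q_k = 349/18
k=5  a_k=1  p_k/q_k = 446/23
k=6  a_k=2  p_k/q_k = 1241/64
k=7  a_k=2  p_k/q_k = 2928/151
k=8  a_k=4  p_k/q_k = 12953/668
k=9  a_k=2  p_k/q_k = 28834/1487
…
k=11  a_k=1  p_k/q_k = 99455/5129
k=12  a_k=3  p_k/q_k = 368986/19029
k=13  a_k=1  p_k/q_k = 468441/24158
k=14  a_k=1  p_k/q_k = 837427/43187
k=15  a_k=2  p_k/q_k = 2143295/110532
→ (2143295, 110532).  Check: 2143295²=4593713457025, 376·110532²=4593713457024, difference 1.

2143295 110532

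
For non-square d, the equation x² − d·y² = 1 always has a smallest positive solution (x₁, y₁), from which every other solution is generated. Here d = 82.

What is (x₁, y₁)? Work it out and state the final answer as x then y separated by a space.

163 18

d=82: √d = [9; 18] (ℓ=1, odd), read p_1/q_1
step 0: (9, 1)  from 9·(1,0) + (0,1)
step 1: (163, 18)  from 18·(9,1) + (1,0)
(x₁, y₁) = (163, 18);  163² − 82·18² = 1 ✓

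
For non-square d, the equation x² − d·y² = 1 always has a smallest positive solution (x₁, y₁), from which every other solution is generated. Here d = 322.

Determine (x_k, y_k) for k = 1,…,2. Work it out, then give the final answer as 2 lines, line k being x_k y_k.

323 18
208657 11628

√322 → a₀=17, period (1,16,1,34); ℓ=4 even so k=3
a_0=17:  p_0=17·1+0=17,  q_0=17·0+1=1
…
a_2=16:  p_2=16·18+17=305,  q_2=16·1+1=17
a_3=1:  p_3=1·305+18=323,  q_3=1·17+1=18
fundamental: x₁=323, y₁=18  (since 104329 − 322·324 = 1)
n=2: (323,18)∘(323,18) = (323·323+322·18·18, 323·18+18·323) = (208657,11628)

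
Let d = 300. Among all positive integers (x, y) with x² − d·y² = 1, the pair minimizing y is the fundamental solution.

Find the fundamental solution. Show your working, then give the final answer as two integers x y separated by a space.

1351 78

d=300: √d = [17; 3,8,3,34] (ℓ=4, even), read p_3/q_3
i=0: a=17 ⇒ p=17, q=1
…
i=2: a=8 ⇒ p=433, q=25
i=3: a=3 ⇒ p=1351, q=78
→ (1351, 78).  Check: 1351²=1825201, 300·78²=1825200, difference 1.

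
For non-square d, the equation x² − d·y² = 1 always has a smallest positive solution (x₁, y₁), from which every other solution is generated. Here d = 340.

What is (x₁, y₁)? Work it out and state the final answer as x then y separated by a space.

d=340: √d = [18; 2,3,1,1,1,…,3,2,36] (ℓ=14, even), read p_13/q_13
a_0=18:  p_0=18·1+0=18,  q_0=18·0+1=1
a_1=2:  p_1=2·18+1=37,  q_1=2·1+0=2
a_2=3:  p_2=3·37+18=129,  q_2=3·2+1=7
a_3=1:  p_3=1·129+37=166,  q_3=1·7+2=9
…
a_6=1:  p_6=1·461+295=756,  q_6=1·25+16=41
…
a_8=1:  p_8=1·6509+756=7265,  q_8=1·353+41=394
a_9=1:  p_9=1·7265+6509=13774,  q_9=1·394+353=747
a_10=1:  p_10=1·13774+7265=21039,  q_10=1·747+394=1141
a_11=1:  p_11=1·21039+13774=34813,  q_11=1·1141+747=1888
a_12=3:  p_12=3·34813+21039=125478,  q_12=3·1888+1141=6805
a_13=2:  p_13=2·125478+34813=285769,  q_13=2·6805+1888=15498
fundamental: x₁=285769, y₁=15498  (since 81663921361 − 340·240188004 = 1)

285769 15498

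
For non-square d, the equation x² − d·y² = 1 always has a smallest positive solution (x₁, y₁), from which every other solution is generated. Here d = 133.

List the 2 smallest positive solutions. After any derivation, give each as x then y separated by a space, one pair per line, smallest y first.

2588599 224460
13401689565601 1162073863080

√133 = [11; 1,1,7,5,1,…,1,1,22, …], period ℓ=16 (even) → k=15
step 0: (11, 1)  from 11·(1,0) + (0,1)
…
step 3: (173, 15)  from 7·(23,2) + (12,1)
…
step 9: (10979, 952)  from 1·(7969,691) + (3010,261)
…
step 12: (168583, 14618)  from 5·(29927,2595) + (18948,1643)
…
step 14: (1378591, 119539)  from 1·(1210008,104921) + (168583,14618)
step 15: (2588599, 224460)  from 1·(1378591,119539) + (1210008,104921)
→ (2588599, 224460).  Check: 2588599²=6700844782801, 133·224460²=6700844782800, difference 1.
n=2: (2588599,224460)∘(2588599,224460) = (2588599·2588599+133·224460·224460, 2588599·224460+224460·2588599) = (13401689565601,1162073863080)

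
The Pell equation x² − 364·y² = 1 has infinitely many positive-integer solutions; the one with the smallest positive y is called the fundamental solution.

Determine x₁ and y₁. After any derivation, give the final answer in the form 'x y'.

4954951 259710

d=364: √d = [19; 12,1,2,3,1,8,1,3,2,1,12,38] (ℓ=12, even), read p_11/q_11
step 0: (19, 1)  from 19·(1,0) + (0,1)
…
step 2: (248, 13)  from 1·(229,12) + (19,1)
…
step 8: (119872, 6283)  from 3·(30755,1612) + (27607,1447)
…
step 10: (390371, 20461)  from 1·(270499,14178) + (119872,6283)
step 11: (4954951, 259710)  from 12·(390371,20461) + (270499,14178)
→ (4954951, 259710).  Check: 4954951²=24551539412401, 364·259710²=24551539412400, difference 1.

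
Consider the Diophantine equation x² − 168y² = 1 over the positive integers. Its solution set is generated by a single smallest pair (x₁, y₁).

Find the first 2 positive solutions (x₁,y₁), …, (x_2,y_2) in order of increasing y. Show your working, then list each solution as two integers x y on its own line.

13 1
337 26

[12; 1,24] for √168; ℓ=2 ⇒ convergent index 1
a_0=12:  p_0=12·1+0=12,  q_0=12·0+1=1
a_1=1:  p_1=1·12+1=13,  q_1=1·1+0=1
→ (13, 1).  Check: 13²=169, 168·1²=168, difference 1.
(13+1√168)^2 = 337 + 26√168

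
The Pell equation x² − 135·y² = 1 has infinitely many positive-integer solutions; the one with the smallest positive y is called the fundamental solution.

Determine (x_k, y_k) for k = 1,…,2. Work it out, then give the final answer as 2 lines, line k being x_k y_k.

244 21
119071 10248

d=135: √d = [11; 1,1,1,1,1,1,1,22] (ℓ=8, even), read p_7/q_7
a_0=11:  p_0=11·1+0=11,  q_0=11·0+1=1
…
a_2=1:  p_2=1·12+11=23,  q_2=1·1+1=2
a_3=1:  p_3=1·23+12=35,  q_3=1·2+1=3
a_4=1:  p_4=1·35+23=58,  q_4=1·3+2=5
…
a_6=1:  p_6=1·93+58=151,  q_6=1·8+5=13
a_7=1:  p_7=1·151+93=244,  q_7=1·13+8=21
(x₁, y₁) = (244, 21);  244² − 135·21² = 1 ✓
(244+21√135)^2 = 119071 + 10248√135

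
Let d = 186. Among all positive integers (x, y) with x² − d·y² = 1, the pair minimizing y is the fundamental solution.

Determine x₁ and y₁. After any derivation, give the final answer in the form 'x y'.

7501 550

d=186: √d = [13; 1,1,1,3,4,3,1,1,1,26] (ℓ=10, even), read p_9/q_9
a_0=13:  p_0=13·1+0=13,  q_0=13·0+1=1
a_1=1:  p_1=1·13+1=14,  q_1=1·1+0=1
…
a_3=1:  p_3=1·27+14=41,  q_3=1·2+1=3
…
a_5=4:  p_5=4·150+41=641,  q_5=4·11+3=47
…
a_8=1:  p_8=1·2714+2073=4787,  q_8=1·199+152=351
a_9=1:  p_9=1·4787+2714=7501,  q_9=1·351+199=550
→ (7501, 550).  Check: 7501²=56265001, 186·550²=56265000, difference 1.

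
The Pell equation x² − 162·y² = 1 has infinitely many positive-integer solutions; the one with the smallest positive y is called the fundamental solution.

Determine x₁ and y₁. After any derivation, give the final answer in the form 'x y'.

d=162: √d = [12; 1,2,1,2,12,2,1,2,1,24] (ℓ=10, even), read p_9/q_9
a_0=12:  p_0=12·1+0=12,  q_0=12·0+1=1
…
a_2=2:  p_2=2·13+12=38,  q_2=2·1+1=3
…
a_4=2:  p_4=2·51+38=140,  q_4=2·4+3=11
…
a_6=2:  p_6=2·1731+140=3602,  q_6=2·136+11=283
a_7=1:  p_7=1·3602+1731=5333,  q_7=1·283+136=419
a_8=2:  p_8=2·5333+3602=14268,  q_8=2·419+283=1121
a_9=1:  p_9=1·14268+5333=19601,  q_9=1·1121+419=1540
→ (19601, 1540).  Check: 19601²=384199201, 162·1540²=384199200, difference 1.

19601 1540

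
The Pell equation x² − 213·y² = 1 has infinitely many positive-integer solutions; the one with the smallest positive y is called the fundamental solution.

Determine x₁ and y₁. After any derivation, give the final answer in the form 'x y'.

194399 13320

d=213: √d = [14; 1,1,2,6,1,8,1,6,2,1,1,28] (ℓ=12, even), read p_11/q_11
step 0: (14, 1)  from 14·(1,0) + (0,1)
step 1: (15, 1)  from 1·(14,1) + (1,0)
…
step 3: (73, 5)  from 2·(29,2) + (15,1)
step 4: (467, 32)  from 6·(73,5) + (29,2)
step 5: (540, 37)  from 1·(467,32) + (73,5)
step 6: (4787, 328)  from 8·(540,37) + (467,32)
…
step 8: (36749, 2518)  from 6·(5327,365) + (4787,328)
…
step 10: (115574, 7919)  from 1·(78825,5401) + (36749,2518)
step 11: (194399, 13320)  from 1·(115574,7919) + (78825,5401)
fundamental: x₁=194399, y₁=13320  (since 37790971201 − 213·177422400 = 1)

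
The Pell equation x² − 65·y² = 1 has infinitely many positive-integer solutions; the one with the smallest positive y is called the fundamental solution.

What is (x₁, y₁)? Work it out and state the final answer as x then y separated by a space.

129 16

[8; 16] for √65; ℓ=1 ⇒ convergent index 1
k=0  a_k=8  p_k/q_k = 8/1
k=1  a_k=16  p_k/q_k = 129/16
(x₁, y₁) = (129, 16);  129² − 65·16² = 1 ✓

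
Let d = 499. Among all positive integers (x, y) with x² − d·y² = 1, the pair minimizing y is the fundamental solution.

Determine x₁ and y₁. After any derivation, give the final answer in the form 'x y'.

4490 201

√499 → a₀=22, period (2,1,21,1,2,44); ℓ=6 even so k=5
a_0=22:  p_0=22·1+0=22,  q_0=22·0+1=1
a_1=2:  p_1=2·22+1=45,  q_1=2·1+0=2
a_2=1:  p_2=1·45+22=67,  q_2=1·2+1=3
a_3=21:  p_3=21·67+45=1452,  q_3=21·3+2=65
a_4=1:  p_4=1·1452+67=1519,  q_4=1·65+3=68
a_5=2:  p_5=2·1519+1452=4490,  q_5=2·68+65=201
fundamental: x₁=4490, y₁=201  (since 20160100 − 499·40401 = 1)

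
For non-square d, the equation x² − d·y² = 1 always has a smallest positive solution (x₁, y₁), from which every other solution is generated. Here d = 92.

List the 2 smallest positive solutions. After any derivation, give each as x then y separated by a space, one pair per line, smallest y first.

1151 120
2649601 276240

√92 = [9; 1,1,2,4,2,1,1,18, …], period ℓ=8 (even) → k=7
a_0=9:  p_0=9·1+0=9,  q_0=9·0+1=1
a_1=1:  p_1=1·9+1=10,  q_1=1·1+0=1
a_2=1:  p_2=1·10+9=19,  q_2=1·1+1=2
a_3=2:  p_3=2·19+10=48,  q_3=2·2+1=5
a_4=4:  p_4=4·48+19=211,  q_4=4·5+2=22
a_5=2:  p_5=2·211+48=470,  q_5=2·22+5=49
a_6=1:  p_6=1·470+211=681,  q_6=1·49+22=71
a_7=1:  p_7=1·681+470=1151,  q_7=1·71+49=120
→ (1151, 120).  Check: 1151²=1324801, 92·120²=1324800, difference 1.
n=2: (1151,120)∘(1151,120) = (1151·1151+92·120·120, 1151·120+120·1151) = (2649601,276240)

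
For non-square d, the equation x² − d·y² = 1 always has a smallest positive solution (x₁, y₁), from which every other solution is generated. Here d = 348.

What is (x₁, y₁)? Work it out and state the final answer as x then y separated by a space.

1567 84

[18; 1,1,1,8,1,1,1,36] for √348; ℓ=8 ⇒ convergent index 7
step 0: (18, 1)  from 18·(1,0) + (0,1)
step 1: (19, 1)  from 1·(18,1) + (1,0)
…
step 4: (485, 26)  from 8·(56,3) + (37,2)
step 5: (541, 29)  from 1·(485,26) + (56,3)
step 6: (1026, 55)  from 1·(541,29) + (485,26)
step 7: (1567, 84)  from 1·(1026,55) + (541,29)
→ (1567, 84).  Check: 1567²=2455489, 348·84²=2455488, difference 1.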